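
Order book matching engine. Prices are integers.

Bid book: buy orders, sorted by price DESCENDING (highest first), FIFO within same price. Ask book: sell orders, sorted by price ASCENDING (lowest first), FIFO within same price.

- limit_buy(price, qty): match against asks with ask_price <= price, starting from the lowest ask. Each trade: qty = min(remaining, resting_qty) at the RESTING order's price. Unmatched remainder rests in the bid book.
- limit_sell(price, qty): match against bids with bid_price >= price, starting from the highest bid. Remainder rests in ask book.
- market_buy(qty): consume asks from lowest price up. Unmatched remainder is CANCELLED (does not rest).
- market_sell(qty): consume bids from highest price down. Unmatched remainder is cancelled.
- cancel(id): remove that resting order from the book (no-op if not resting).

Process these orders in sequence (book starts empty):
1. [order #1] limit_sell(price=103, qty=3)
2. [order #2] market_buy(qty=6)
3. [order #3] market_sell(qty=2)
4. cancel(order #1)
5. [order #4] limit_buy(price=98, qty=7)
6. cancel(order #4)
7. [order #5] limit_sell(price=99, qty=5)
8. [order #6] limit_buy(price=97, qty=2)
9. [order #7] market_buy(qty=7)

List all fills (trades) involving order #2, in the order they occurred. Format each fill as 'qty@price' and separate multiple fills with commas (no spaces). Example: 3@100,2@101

After op 1 [order #1] limit_sell(price=103, qty=3): fills=none; bids=[-] asks=[#1:3@103]
After op 2 [order #2] market_buy(qty=6): fills=#2x#1:3@103; bids=[-] asks=[-]
After op 3 [order #3] market_sell(qty=2): fills=none; bids=[-] asks=[-]
After op 4 cancel(order #1): fills=none; bids=[-] asks=[-]
After op 5 [order #4] limit_buy(price=98, qty=7): fills=none; bids=[#4:7@98] asks=[-]
After op 6 cancel(order #4): fills=none; bids=[-] asks=[-]
After op 7 [order #5] limit_sell(price=99, qty=5): fills=none; bids=[-] asks=[#5:5@99]
After op 8 [order #6] limit_buy(price=97, qty=2): fills=none; bids=[#6:2@97] asks=[#5:5@99]
After op 9 [order #7] market_buy(qty=7): fills=#7x#5:5@99; bids=[#6:2@97] asks=[-]

Answer: 3@103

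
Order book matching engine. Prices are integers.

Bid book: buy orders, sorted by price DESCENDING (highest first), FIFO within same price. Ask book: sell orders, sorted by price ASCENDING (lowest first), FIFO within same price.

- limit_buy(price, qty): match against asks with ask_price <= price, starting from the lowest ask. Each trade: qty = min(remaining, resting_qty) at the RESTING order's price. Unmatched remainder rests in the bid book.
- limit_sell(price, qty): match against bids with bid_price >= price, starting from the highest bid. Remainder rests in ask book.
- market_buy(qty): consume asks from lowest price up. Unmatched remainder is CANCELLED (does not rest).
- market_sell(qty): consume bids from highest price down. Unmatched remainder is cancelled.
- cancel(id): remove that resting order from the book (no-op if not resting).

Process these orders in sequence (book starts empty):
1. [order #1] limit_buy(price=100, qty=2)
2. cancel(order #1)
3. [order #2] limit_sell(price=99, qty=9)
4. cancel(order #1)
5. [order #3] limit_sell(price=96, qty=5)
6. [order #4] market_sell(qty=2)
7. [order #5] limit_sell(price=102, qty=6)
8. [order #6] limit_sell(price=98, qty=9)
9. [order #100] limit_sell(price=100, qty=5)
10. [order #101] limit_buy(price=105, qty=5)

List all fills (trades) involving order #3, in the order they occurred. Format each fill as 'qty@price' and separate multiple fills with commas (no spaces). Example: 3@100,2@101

Answer: 5@96

Derivation:
After op 1 [order #1] limit_buy(price=100, qty=2): fills=none; bids=[#1:2@100] asks=[-]
After op 2 cancel(order #1): fills=none; bids=[-] asks=[-]
After op 3 [order #2] limit_sell(price=99, qty=9): fills=none; bids=[-] asks=[#2:9@99]
After op 4 cancel(order #1): fills=none; bids=[-] asks=[#2:9@99]
After op 5 [order #3] limit_sell(price=96, qty=5): fills=none; bids=[-] asks=[#3:5@96 #2:9@99]
After op 6 [order #4] market_sell(qty=2): fills=none; bids=[-] asks=[#3:5@96 #2:9@99]
After op 7 [order #5] limit_sell(price=102, qty=6): fills=none; bids=[-] asks=[#3:5@96 #2:9@99 #5:6@102]
After op 8 [order #6] limit_sell(price=98, qty=9): fills=none; bids=[-] asks=[#3:5@96 #6:9@98 #2:9@99 #5:6@102]
After op 9 [order #100] limit_sell(price=100, qty=5): fills=none; bids=[-] asks=[#3:5@96 #6:9@98 #2:9@99 #100:5@100 #5:6@102]
After op 10 [order #101] limit_buy(price=105, qty=5): fills=#101x#3:5@96; bids=[-] asks=[#6:9@98 #2:9@99 #100:5@100 #5:6@102]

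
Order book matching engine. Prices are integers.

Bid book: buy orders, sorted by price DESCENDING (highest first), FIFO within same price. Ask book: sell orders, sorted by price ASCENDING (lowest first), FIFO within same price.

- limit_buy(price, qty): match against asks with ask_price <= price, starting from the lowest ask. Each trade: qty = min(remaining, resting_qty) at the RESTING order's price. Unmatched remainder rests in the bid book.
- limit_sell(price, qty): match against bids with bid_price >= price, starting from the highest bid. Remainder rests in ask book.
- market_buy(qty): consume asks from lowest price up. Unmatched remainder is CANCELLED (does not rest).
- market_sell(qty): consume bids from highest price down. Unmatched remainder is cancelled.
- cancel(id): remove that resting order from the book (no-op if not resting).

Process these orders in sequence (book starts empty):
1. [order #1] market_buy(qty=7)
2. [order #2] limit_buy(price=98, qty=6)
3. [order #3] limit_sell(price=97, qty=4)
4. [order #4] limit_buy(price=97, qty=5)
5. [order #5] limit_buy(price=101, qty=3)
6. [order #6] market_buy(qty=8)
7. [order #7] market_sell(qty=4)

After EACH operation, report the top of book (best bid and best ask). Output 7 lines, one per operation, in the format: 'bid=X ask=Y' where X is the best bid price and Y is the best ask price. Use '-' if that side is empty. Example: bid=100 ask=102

After op 1 [order #1] market_buy(qty=7): fills=none; bids=[-] asks=[-]
After op 2 [order #2] limit_buy(price=98, qty=6): fills=none; bids=[#2:6@98] asks=[-]
After op 3 [order #3] limit_sell(price=97, qty=4): fills=#2x#3:4@98; bids=[#2:2@98] asks=[-]
After op 4 [order #4] limit_buy(price=97, qty=5): fills=none; bids=[#2:2@98 #4:5@97] asks=[-]
After op 5 [order #5] limit_buy(price=101, qty=3): fills=none; bids=[#5:3@101 #2:2@98 #4:5@97] asks=[-]
After op 6 [order #6] market_buy(qty=8): fills=none; bids=[#5:3@101 #2:2@98 #4:5@97] asks=[-]
After op 7 [order #7] market_sell(qty=4): fills=#5x#7:3@101 #2x#7:1@98; bids=[#2:1@98 #4:5@97] asks=[-]

Answer: bid=- ask=-
bid=98 ask=-
bid=98 ask=-
bid=98 ask=-
bid=101 ask=-
bid=101 ask=-
bid=98 ask=-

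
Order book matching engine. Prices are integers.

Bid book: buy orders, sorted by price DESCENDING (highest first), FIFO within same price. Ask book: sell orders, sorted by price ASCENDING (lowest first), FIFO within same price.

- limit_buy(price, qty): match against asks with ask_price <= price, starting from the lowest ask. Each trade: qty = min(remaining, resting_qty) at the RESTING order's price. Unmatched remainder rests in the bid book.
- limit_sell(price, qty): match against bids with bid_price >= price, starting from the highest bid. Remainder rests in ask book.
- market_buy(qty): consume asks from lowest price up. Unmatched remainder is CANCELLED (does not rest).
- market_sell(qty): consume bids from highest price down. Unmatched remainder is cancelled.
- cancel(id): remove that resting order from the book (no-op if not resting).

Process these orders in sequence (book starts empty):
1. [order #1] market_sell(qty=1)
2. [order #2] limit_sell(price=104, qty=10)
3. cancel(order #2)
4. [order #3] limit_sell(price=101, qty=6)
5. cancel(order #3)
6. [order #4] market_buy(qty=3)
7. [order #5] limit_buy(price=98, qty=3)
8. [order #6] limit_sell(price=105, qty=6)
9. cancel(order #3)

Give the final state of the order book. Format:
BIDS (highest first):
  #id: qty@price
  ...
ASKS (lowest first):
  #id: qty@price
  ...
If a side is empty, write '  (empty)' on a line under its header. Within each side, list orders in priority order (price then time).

Answer: BIDS (highest first):
  #5: 3@98
ASKS (lowest first):
  #6: 6@105

Derivation:
After op 1 [order #1] market_sell(qty=1): fills=none; bids=[-] asks=[-]
After op 2 [order #2] limit_sell(price=104, qty=10): fills=none; bids=[-] asks=[#2:10@104]
After op 3 cancel(order #2): fills=none; bids=[-] asks=[-]
After op 4 [order #3] limit_sell(price=101, qty=6): fills=none; bids=[-] asks=[#3:6@101]
After op 5 cancel(order #3): fills=none; bids=[-] asks=[-]
After op 6 [order #4] market_buy(qty=3): fills=none; bids=[-] asks=[-]
After op 7 [order #5] limit_buy(price=98, qty=3): fills=none; bids=[#5:3@98] asks=[-]
After op 8 [order #6] limit_sell(price=105, qty=6): fills=none; bids=[#5:3@98] asks=[#6:6@105]
After op 9 cancel(order #3): fills=none; bids=[#5:3@98] asks=[#6:6@105]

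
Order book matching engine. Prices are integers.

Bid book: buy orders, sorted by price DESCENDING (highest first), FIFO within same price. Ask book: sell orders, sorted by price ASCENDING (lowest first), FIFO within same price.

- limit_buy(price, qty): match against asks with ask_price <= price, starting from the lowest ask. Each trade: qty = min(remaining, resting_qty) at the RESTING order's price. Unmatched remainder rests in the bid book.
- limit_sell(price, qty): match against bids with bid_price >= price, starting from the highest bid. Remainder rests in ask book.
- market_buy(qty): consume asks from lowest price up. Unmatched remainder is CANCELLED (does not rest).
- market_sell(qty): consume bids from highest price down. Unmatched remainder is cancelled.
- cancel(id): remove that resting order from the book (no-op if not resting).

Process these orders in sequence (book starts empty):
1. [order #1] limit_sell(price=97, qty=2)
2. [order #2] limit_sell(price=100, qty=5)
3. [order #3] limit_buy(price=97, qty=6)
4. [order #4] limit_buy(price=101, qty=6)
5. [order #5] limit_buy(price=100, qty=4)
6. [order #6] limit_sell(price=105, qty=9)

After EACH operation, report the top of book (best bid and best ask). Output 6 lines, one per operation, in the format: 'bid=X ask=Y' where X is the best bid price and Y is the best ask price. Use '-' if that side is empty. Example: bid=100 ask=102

After op 1 [order #1] limit_sell(price=97, qty=2): fills=none; bids=[-] asks=[#1:2@97]
After op 2 [order #2] limit_sell(price=100, qty=5): fills=none; bids=[-] asks=[#1:2@97 #2:5@100]
After op 3 [order #3] limit_buy(price=97, qty=6): fills=#3x#1:2@97; bids=[#3:4@97] asks=[#2:5@100]
After op 4 [order #4] limit_buy(price=101, qty=6): fills=#4x#2:5@100; bids=[#4:1@101 #3:4@97] asks=[-]
After op 5 [order #5] limit_buy(price=100, qty=4): fills=none; bids=[#4:1@101 #5:4@100 #3:4@97] asks=[-]
After op 6 [order #6] limit_sell(price=105, qty=9): fills=none; bids=[#4:1@101 #5:4@100 #3:4@97] asks=[#6:9@105]

Answer: bid=- ask=97
bid=- ask=97
bid=97 ask=100
bid=101 ask=-
bid=101 ask=-
bid=101 ask=105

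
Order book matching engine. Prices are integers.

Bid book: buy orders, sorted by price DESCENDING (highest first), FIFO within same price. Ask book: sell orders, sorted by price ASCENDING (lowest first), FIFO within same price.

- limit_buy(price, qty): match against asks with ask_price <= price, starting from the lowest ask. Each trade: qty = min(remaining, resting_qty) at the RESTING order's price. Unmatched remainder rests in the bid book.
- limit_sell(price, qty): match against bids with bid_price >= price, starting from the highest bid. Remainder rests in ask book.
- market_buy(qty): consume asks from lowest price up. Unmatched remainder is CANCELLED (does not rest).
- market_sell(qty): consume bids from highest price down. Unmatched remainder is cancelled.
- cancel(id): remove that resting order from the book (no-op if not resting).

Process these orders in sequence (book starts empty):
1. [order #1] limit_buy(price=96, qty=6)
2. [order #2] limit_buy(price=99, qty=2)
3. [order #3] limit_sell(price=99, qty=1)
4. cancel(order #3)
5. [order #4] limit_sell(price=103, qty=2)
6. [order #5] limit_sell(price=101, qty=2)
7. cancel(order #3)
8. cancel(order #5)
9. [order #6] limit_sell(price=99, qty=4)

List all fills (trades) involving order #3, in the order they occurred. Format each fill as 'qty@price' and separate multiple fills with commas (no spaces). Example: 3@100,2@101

After op 1 [order #1] limit_buy(price=96, qty=6): fills=none; bids=[#1:6@96] asks=[-]
After op 2 [order #2] limit_buy(price=99, qty=2): fills=none; bids=[#2:2@99 #1:6@96] asks=[-]
After op 3 [order #3] limit_sell(price=99, qty=1): fills=#2x#3:1@99; bids=[#2:1@99 #1:6@96] asks=[-]
After op 4 cancel(order #3): fills=none; bids=[#2:1@99 #1:6@96] asks=[-]
After op 5 [order #4] limit_sell(price=103, qty=2): fills=none; bids=[#2:1@99 #1:6@96] asks=[#4:2@103]
After op 6 [order #5] limit_sell(price=101, qty=2): fills=none; bids=[#2:1@99 #1:6@96] asks=[#5:2@101 #4:2@103]
After op 7 cancel(order #3): fills=none; bids=[#2:1@99 #1:6@96] asks=[#5:2@101 #4:2@103]
After op 8 cancel(order #5): fills=none; bids=[#2:1@99 #1:6@96] asks=[#4:2@103]
After op 9 [order #6] limit_sell(price=99, qty=4): fills=#2x#6:1@99; bids=[#1:6@96] asks=[#6:3@99 #4:2@103]

Answer: 1@99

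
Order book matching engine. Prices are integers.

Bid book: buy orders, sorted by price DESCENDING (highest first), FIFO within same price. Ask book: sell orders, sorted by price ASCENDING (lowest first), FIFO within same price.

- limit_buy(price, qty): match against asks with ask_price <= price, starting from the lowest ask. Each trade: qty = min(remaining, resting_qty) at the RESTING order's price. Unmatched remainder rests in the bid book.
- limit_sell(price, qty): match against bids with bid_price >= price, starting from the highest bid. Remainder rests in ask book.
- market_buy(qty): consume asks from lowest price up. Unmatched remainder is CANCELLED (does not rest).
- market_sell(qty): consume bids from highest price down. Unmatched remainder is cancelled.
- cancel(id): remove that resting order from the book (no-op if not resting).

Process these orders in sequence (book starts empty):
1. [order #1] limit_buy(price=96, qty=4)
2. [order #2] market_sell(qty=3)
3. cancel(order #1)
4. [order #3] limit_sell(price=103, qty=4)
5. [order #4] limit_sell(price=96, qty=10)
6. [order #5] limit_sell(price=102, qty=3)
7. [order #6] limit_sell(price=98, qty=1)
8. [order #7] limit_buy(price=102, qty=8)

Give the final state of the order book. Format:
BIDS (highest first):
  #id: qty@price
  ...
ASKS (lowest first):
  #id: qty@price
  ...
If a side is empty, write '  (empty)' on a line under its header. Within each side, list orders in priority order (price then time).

After op 1 [order #1] limit_buy(price=96, qty=4): fills=none; bids=[#1:4@96] asks=[-]
After op 2 [order #2] market_sell(qty=3): fills=#1x#2:3@96; bids=[#1:1@96] asks=[-]
After op 3 cancel(order #1): fills=none; bids=[-] asks=[-]
After op 4 [order #3] limit_sell(price=103, qty=4): fills=none; bids=[-] asks=[#3:4@103]
After op 5 [order #4] limit_sell(price=96, qty=10): fills=none; bids=[-] asks=[#4:10@96 #3:4@103]
After op 6 [order #5] limit_sell(price=102, qty=3): fills=none; bids=[-] asks=[#4:10@96 #5:3@102 #3:4@103]
After op 7 [order #6] limit_sell(price=98, qty=1): fills=none; bids=[-] asks=[#4:10@96 #6:1@98 #5:3@102 #3:4@103]
After op 8 [order #7] limit_buy(price=102, qty=8): fills=#7x#4:8@96; bids=[-] asks=[#4:2@96 #6:1@98 #5:3@102 #3:4@103]

Answer: BIDS (highest first):
  (empty)
ASKS (lowest first):
  #4: 2@96
  #6: 1@98
  #5: 3@102
  #3: 4@103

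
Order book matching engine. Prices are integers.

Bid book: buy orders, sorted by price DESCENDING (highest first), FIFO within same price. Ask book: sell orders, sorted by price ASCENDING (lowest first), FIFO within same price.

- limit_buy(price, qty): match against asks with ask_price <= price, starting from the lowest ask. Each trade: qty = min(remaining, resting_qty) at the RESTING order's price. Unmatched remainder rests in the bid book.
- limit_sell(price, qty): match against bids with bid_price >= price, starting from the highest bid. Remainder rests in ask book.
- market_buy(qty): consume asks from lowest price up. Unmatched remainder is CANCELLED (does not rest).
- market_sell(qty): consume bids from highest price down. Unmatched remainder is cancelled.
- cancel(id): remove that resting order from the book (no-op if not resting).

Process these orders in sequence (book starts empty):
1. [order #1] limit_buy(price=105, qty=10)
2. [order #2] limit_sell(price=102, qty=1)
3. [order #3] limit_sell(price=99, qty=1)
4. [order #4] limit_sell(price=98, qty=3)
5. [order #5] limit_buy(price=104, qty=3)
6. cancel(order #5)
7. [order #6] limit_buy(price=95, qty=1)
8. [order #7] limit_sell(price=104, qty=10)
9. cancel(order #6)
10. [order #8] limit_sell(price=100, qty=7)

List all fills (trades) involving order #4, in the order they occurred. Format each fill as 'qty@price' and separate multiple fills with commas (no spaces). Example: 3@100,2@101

After op 1 [order #1] limit_buy(price=105, qty=10): fills=none; bids=[#1:10@105] asks=[-]
After op 2 [order #2] limit_sell(price=102, qty=1): fills=#1x#2:1@105; bids=[#1:9@105] asks=[-]
After op 3 [order #3] limit_sell(price=99, qty=1): fills=#1x#3:1@105; bids=[#1:8@105] asks=[-]
After op 4 [order #4] limit_sell(price=98, qty=3): fills=#1x#4:3@105; bids=[#1:5@105] asks=[-]
After op 5 [order #5] limit_buy(price=104, qty=3): fills=none; bids=[#1:5@105 #5:3@104] asks=[-]
After op 6 cancel(order #5): fills=none; bids=[#1:5@105] asks=[-]
After op 7 [order #6] limit_buy(price=95, qty=1): fills=none; bids=[#1:5@105 #6:1@95] asks=[-]
After op 8 [order #7] limit_sell(price=104, qty=10): fills=#1x#7:5@105; bids=[#6:1@95] asks=[#7:5@104]
After op 9 cancel(order #6): fills=none; bids=[-] asks=[#7:5@104]
After op 10 [order #8] limit_sell(price=100, qty=7): fills=none; bids=[-] asks=[#8:7@100 #7:5@104]

Answer: 3@105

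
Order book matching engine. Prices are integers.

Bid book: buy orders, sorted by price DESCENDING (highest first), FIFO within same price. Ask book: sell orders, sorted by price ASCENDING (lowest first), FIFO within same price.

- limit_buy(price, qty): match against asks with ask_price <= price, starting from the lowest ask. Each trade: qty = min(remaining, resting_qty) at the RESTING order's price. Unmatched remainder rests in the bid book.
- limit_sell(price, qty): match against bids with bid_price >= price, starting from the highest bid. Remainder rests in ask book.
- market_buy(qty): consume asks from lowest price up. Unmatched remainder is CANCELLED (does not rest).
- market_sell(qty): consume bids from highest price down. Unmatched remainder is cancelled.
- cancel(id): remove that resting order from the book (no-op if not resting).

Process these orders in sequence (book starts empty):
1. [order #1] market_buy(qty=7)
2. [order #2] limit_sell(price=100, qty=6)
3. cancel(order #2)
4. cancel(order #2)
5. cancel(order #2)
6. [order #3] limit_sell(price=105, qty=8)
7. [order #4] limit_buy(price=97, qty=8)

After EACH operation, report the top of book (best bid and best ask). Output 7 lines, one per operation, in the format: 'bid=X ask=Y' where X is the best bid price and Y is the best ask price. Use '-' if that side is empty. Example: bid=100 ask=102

After op 1 [order #1] market_buy(qty=7): fills=none; bids=[-] asks=[-]
After op 2 [order #2] limit_sell(price=100, qty=6): fills=none; bids=[-] asks=[#2:6@100]
After op 3 cancel(order #2): fills=none; bids=[-] asks=[-]
After op 4 cancel(order #2): fills=none; bids=[-] asks=[-]
After op 5 cancel(order #2): fills=none; bids=[-] asks=[-]
After op 6 [order #3] limit_sell(price=105, qty=8): fills=none; bids=[-] asks=[#3:8@105]
After op 7 [order #4] limit_buy(price=97, qty=8): fills=none; bids=[#4:8@97] asks=[#3:8@105]

Answer: bid=- ask=-
bid=- ask=100
bid=- ask=-
bid=- ask=-
bid=- ask=-
bid=- ask=105
bid=97 ask=105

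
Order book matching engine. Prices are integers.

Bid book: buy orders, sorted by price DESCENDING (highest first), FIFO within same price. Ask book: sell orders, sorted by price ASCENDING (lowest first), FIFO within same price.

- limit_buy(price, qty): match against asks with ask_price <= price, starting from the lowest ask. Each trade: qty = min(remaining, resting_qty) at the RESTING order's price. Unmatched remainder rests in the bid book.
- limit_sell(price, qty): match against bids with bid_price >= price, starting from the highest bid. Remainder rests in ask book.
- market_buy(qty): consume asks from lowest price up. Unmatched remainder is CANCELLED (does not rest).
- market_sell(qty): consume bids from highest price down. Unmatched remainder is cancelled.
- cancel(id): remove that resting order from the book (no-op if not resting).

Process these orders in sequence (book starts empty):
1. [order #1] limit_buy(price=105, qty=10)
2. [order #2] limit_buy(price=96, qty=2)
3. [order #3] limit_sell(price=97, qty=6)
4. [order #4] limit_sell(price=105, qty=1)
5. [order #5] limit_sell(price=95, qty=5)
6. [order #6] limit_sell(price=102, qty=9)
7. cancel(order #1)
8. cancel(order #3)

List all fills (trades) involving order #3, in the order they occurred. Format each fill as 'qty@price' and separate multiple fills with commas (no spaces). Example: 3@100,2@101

Answer: 6@105

Derivation:
After op 1 [order #1] limit_buy(price=105, qty=10): fills=none; bids=[#1:10@105] asks=[-]
After op 2 [order #2] limit_buy(price=96, qty=2): fills=none; bids=[#1:10@105 #2:2@96] asks=[-]
After op 3 [order #3] limit_sell(price=97, qty=6): fills=#1x#3:6@105; bids=[#1:4@105 #2:2@96] asks=[-]
After op 4 [order #4] limit_sell(price=105, qty=1): fills=#1x#4:1@105; bids=[#1:3@105 #2:2@96] asks=[-]
After op 5 [order #5] limit_sell(price=95, qty=5): fills=#1x#5:3@105 #2x#5:2@96; bids=[-] asks=[-]
After op 6 [order #6] limit_sell(price=102, qty=9): fills=none; bids=[-] asks=[#6:9@102]
After op 7 cancel(order #1): fills=none; bids=[-] asks=[#6:9@102]
After op 8 cancel(order #3): fills=none; bids=[-] asks=[#6:9@102]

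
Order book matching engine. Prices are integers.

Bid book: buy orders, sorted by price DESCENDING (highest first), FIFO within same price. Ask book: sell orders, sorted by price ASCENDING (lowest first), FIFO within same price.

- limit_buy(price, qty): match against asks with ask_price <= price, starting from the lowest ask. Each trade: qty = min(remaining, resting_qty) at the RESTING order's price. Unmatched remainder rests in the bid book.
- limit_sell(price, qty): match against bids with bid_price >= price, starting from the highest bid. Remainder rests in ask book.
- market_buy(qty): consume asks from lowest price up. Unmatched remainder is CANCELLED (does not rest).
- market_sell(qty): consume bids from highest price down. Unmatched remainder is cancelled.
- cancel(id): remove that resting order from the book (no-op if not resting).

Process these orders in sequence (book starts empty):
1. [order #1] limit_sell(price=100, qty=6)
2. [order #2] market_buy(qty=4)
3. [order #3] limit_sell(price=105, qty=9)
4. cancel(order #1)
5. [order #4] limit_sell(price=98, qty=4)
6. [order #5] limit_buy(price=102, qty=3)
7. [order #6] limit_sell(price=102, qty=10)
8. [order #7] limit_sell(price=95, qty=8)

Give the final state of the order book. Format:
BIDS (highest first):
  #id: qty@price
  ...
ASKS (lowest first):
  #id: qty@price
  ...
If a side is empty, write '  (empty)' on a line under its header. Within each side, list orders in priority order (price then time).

Answer: BIDS (highest first):
  (empty)
ASKS (lowest first):
  #7: 8@95
  #4: 1@98
  #6: 10@102
  #3: 9@105

Derivation:
After op 1 [order #1] limit_sell(price=100, qty=6): fills=none; bids=[-] asks=[#1:6@100]
After op 2 [order #2] market_buy(qty=4): fills=#2x#1:4@100; bids=[-] asks=[#1:2@100]
After op 3 [order #3] limit_sell(price=105, qty=9): fills=none; bids=[-] asks=[#1:2@100 #3:9@105]
After op 4 cancel(order #1): fills=none; bids=[-] asks=[#3:9@105]
After op 5 [order #4] limit_sell(price=98, qty=4): fills=none; bids=[-] asks=[#4:4@98 #3:9@105]
After op 6 [order #5] limit_buy(price=102, qty=3): fills=#5x#4:3@98; bids=[-] asks=[#4:1@98 #3:9@105]
After op 7 [order #6] limit_sell(price=102, qty=10): fills=none; bids=[-] asks=[#4:1@98 #6:10@102 #3:9@105]
After op 8 [order #7] limit_sell(price=95, qty=8): fills=none; bids=[-] asks=[#7:8@95 #4:1@98 #6:10@102 #3:9@105]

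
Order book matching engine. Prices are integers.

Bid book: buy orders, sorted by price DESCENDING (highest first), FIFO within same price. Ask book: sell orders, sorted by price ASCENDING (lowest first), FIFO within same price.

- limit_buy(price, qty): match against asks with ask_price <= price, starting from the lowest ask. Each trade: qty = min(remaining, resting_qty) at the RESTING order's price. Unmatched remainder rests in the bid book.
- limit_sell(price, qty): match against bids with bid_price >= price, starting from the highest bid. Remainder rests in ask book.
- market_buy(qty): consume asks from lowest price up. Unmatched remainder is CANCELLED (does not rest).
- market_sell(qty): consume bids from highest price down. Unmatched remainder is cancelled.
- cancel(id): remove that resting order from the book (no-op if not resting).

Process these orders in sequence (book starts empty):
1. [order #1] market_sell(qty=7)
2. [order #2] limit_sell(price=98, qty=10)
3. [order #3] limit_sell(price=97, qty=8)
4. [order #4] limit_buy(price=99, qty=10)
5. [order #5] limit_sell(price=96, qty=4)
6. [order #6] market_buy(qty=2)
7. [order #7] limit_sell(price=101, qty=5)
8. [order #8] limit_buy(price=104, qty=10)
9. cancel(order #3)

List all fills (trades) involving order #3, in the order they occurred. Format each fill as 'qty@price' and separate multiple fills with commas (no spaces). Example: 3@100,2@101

After op 1 [order #1] market_sell(qty=7): fills=none; bids=[-] asks=[-]
After op 2 [order #2] limit_sell(price=98, qty=10): fills=none; bids=[-] asks=[#2:10@98]
After op 3 [order #3] limit_sell(price=97, qty=8): fills=none; bids=[-] asks=[#3:8@97 #2:10@98]
After op 4 [order #4] limit_buy(price=99, qty=10): fills=#4x#3:8@97 #4x#2:2@98; bids=[-] asks=[#2:8@98]
After op 5 [order #5] limit_sell(price=96, qty=4): fills=none; bids=[-] asks=[#5:4@96 #2:8@98]
After op 6 [order #6] market_buy(qty=2): fills=#6x#5:2@96; bids=[-] asks=[#5:2@96 #2:8@98]
After op 7 [order #7] limit_sell(price=101, qty=5): fills=none; bids=[-] asks=[#5:2@96 #2:8@98 #7:5@101]
After op 8 [order #8] limit_buy(price=104, qty=10): fills=#8x#5:2@96 #8x#2:8@98; bids=[-] asks=[#7:5@101]
After op 9 cancel(order #3): fills=none; bids=[-] asks=[#7:5@101]

Answer: 8@97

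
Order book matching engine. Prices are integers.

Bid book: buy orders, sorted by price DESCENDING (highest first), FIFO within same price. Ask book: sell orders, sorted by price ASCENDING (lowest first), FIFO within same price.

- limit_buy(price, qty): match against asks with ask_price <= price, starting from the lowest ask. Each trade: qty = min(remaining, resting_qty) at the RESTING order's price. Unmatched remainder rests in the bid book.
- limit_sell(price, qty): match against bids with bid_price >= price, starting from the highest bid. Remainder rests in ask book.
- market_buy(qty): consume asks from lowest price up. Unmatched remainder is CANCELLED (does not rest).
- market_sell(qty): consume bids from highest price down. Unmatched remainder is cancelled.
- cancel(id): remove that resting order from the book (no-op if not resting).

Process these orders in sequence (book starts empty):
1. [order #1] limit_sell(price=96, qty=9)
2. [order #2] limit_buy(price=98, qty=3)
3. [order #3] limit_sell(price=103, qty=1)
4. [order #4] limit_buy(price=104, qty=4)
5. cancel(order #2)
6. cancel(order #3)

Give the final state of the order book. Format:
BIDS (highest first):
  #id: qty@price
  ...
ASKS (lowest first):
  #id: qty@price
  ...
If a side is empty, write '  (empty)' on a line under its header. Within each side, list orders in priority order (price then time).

After op 1 [order #1] limit_sell(price=96, qty=9): fills=none; bids=[-] asks=[#1:9@96]
After op 2 [order #2] limit_buy(price=98, qty=3): fills=#2x#1:3@96; bids=[-] asks=[#1:6@96]
After op 3 [order #3] limit_sell(price=103, qty=1): fills=none; bids=[-] asks=[#1:6@96 #3:1@103]
After op 4 [order #4] limit_buy(price=104, qty=4): fills=#4x#1:4@96; bids=[-] asks=[#1:2@96 #3:1@103]
After op 5 cancel(order #2): fills=none; bids=[-] asks=[#1:2@96 #3:1@103]
After op 6 cancel(order #3): fills=none; bids=[-] asks=[#1:2@96]

Answer: BIDS (highest first):
  (empty)
ASKS (lowest first):
  #1: 2@96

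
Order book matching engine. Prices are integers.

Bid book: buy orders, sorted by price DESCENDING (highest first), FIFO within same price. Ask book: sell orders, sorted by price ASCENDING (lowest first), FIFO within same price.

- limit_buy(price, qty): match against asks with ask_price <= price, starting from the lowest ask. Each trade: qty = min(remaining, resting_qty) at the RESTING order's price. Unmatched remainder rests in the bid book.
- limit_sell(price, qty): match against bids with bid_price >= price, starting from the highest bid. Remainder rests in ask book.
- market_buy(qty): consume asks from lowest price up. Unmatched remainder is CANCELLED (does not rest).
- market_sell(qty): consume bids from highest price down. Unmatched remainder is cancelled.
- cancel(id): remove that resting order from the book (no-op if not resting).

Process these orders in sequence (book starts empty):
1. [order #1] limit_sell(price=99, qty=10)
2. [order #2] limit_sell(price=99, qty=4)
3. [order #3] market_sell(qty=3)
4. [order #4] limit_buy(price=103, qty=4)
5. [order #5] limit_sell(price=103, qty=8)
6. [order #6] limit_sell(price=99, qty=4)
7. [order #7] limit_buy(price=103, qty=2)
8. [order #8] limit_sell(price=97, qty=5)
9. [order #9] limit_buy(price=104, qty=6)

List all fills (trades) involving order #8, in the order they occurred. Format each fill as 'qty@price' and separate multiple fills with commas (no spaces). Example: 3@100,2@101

Answer: 5@97

Derivation:
After op 1 [order #1] limit_sell(price=99, qty=10): fills=none; bids=[-] asks=[#1:10@99]
After op 2 [order #2] limit_sell(price=99, qty=4): fills=none; bids=[-] asks=[#1:10@99 #2:4@99]
After op 3 [order #3] market_sell(qty=3): fills=none; bids=[-] asks=[#1:10@99 #2:4@99]
After op 4 [order #4] limit_buy(price=103, qty=4): fills=#4x#1:4@99; bids=[-] asks=[#1:6@99 #2:4@99]
After op 5 [order #5] limit_sell(price=103, qty=8): fills=none; bids=[-] asks=[#1:6@99 #2:4@99 #5:8@103]
After op 6 [order #6] limit_sell(price=99, qty=4): fills=none; bids=[-] asks=[#1:6@99 #2:4@99 #6:4@99 #5:8@103]
After op 7 [order #7] limit_buy(price=103, qty=2): fills=#7x#1:2@99; bids=[-] asks=[#1:4@99 #2:4@99 #6:4@99 #5:8@103]
After op 8 [order #8] limit_sell(price=97, qty=5): fills=none; bids=[-] asks=[#8:5@97 #1:4@99 #2:4@99 #6:4@99 #5:8@103]
After op 9 [order #9] limit_buy(price=104, qty=6): fills=#9x#8:5@97 #9x#1:1@99; bids=[-] asks=[#1:3@99 #2:4@99 #6:4@99 #5:8@103]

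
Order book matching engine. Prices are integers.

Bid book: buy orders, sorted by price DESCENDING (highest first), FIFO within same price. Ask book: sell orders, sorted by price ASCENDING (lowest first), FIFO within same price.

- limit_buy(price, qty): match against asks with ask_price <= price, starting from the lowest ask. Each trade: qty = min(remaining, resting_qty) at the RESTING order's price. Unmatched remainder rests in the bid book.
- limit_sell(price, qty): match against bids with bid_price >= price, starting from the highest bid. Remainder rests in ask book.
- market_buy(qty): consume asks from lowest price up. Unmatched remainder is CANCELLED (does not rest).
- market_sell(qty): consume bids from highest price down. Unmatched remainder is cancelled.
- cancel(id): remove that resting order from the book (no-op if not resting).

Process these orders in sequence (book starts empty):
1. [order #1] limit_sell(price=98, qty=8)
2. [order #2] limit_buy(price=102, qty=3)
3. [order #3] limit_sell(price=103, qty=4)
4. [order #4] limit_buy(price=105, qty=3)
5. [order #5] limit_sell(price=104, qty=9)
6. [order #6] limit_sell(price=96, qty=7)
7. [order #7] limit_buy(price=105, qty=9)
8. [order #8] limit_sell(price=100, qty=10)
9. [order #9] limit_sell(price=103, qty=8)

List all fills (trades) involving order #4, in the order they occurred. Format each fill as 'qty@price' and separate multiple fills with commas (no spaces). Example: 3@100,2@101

Answer: 3@98

Derivation:
After op 1 [order #1] limit_sell(price=98, qty=8): fills=none; bids=[-] asks=[#1:8@98]
After op 2 [order #2] limit_buy(price=102, qty=3): fills=#2x#1:3@98; bids=[-] asks=[#1:5@98]
After op 3 [order #3] limit_sell(price=103, qty=4): fills=none; bids=[-] asks=[#1:5@98 #3:4@103]
After op 4 [order #4] limit_buy(price=105, qty=3): fills=#4x#1:3@98; bids=[-] asks=[#1:2@98 #3:4@103]
After op 5 [order #5] limit_sell(price=104, qty=9): fills=none; bids=[-] asks=[#1:2@98 #3:4@103 #5:9@104]
After op 6 [order #6] limit_sell(price=96, qty=7): fills=none; bids=[-] asks=[#6:7@96 #1:2@98 #3:4@103 #5:9@104]
After op 7 [order #7] limit_buy(price=105, qty=9): fills=#7x#6:7@96 #7x#1:2@98; bids=[-] asks=[#3:4@103 #5:9@104]
After op 8 [order #8] limit_sell(price=100, qty=10): fills=none; bids=[-] asks=[#8:10@100 #3:4@103 #5:9@104]
After op 9 [order #9] limit_sell(price=103, qty=8): fills=none; bids=[-] asks=[#8:10@100 #3:4@103 #9:8@103 #5:9@104]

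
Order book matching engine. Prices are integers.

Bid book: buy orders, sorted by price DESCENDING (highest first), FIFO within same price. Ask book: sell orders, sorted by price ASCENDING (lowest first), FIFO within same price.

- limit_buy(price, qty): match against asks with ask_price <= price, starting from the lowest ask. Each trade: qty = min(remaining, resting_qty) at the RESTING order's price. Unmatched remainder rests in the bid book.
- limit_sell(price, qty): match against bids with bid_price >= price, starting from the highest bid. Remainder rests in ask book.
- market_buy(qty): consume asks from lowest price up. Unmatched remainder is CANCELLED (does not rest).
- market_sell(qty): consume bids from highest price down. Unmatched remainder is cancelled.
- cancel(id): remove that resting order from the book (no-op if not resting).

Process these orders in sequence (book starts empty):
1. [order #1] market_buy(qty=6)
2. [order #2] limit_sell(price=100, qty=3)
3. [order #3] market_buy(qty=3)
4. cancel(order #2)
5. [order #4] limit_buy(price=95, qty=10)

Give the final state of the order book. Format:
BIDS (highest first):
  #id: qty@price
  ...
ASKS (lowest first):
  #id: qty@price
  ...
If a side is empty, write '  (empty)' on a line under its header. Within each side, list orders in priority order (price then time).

After op 1 [order #1] market_buy(qty=6): fills=none; bids=[-] asks=[-]
After op 2 [order #2] limit_sell(price=100, qty=3): fills=none; bids=[-] asks=[#2:3@100]
After op 3 [order #3] market_buy(qty=3): fills=#3x#2:3@100; bids=[-] asks=[-]
After op 4 cancel(order #2): fills=none; bids=[-] asks=[-]
After op 5 [order #4] limit_buy(price=95, qty=10): fills=none; bids=[#4:10@95] asks=[-]

Answer: BIDS (highest first):
  #4: 10@95
ASKS (lowest first):
  (empty)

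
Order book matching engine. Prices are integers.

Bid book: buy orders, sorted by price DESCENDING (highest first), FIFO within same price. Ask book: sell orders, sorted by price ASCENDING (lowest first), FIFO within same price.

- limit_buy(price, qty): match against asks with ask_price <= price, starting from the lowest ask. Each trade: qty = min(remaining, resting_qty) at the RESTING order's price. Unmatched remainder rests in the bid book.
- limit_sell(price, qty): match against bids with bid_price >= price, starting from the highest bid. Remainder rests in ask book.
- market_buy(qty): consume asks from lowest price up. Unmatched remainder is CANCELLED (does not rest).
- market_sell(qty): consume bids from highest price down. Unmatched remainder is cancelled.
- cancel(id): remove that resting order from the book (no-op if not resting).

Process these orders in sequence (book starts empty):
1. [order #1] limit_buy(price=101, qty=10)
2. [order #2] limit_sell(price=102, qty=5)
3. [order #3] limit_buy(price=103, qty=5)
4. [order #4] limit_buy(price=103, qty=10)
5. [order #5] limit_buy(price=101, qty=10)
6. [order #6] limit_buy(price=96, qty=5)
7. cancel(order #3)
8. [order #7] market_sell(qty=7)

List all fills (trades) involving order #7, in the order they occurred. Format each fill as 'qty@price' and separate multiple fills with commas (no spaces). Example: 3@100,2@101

Answer: 7@103

Derivation:
After op 1 [order #1] limit_buy(price=101, qty=10): fills=none; bids=[#1:10@101] asks=[-]
After op 2 [order #2] limit_sell(price=102, qty=5): fills=none; bids=[#1:10@101] asks=[#2:5@102]
After op 3 [order #3] limit_buy(price=103, qty=5): fills=#3x#2:5@102; bids=[#1:10@101] asks=[-]
After op 4 [order #4] limit_buy(price=103, qty=10): fills=none; bids=[#4:10@103 #1:10@101] asks=[-]
After op 5 [order #5] limit_buy(price=101, qty=10): fills=none; bids=[#4:10@103 #1:10@101 #5:10@101] asks=[-]
After op 6 [order #6] limit_buy(price=96, qty=5): fills=none; bids=[#4:10@103 #1:10@101 #5:10@101 #6:5@96] asks=[-]
After op 7 cancel(order #3): fills=none; bids=[#4:10@103 #1:10@101 #5:10@101 #6:5@96] asks=[-]
After op 8 [order #7] market_sell(qty=7): fills=#4x#7:7@103; bids=[#4:3@103 #1:10@101 #5:10@101 #6:5@96] asks=[-]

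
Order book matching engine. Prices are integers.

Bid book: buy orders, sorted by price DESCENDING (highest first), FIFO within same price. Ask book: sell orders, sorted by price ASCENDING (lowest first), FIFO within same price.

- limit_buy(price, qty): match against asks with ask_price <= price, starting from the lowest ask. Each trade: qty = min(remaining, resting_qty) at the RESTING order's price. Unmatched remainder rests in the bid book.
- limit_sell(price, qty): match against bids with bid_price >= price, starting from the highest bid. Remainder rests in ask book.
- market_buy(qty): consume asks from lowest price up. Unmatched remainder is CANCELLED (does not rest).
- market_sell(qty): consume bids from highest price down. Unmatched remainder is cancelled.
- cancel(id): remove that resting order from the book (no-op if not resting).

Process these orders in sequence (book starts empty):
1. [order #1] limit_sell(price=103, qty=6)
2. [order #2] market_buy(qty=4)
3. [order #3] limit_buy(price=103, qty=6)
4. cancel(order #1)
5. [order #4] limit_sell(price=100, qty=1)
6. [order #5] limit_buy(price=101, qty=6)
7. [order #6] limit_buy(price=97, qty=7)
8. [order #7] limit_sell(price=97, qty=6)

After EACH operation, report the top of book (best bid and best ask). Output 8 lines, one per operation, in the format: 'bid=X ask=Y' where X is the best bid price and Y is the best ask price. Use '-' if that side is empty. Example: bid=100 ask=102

After op 1 [order #1] limit_sell(price=103, qty=6): fills=none; bids=[-] asks=[#1:6@103]
After op 2 [order #2] market_buy(qty=4): fills=#2x#1:4@103; bids=[-] asks=[#1:2@103]
After op 3 [order #3] limit_buy(price=103, qty=6): fills=#3x#1:2@103; bids=[#3:4@103] asks=[-]
After op 4 cancel(order #1): fills=none; bids=[#3:4@103] asks=[-]
After op 5 [order #4] limit_sell(price=100, qty=1): fills=#3x#4:1@103; bids=[#3:3@103] asks=[-]
After op 6 [order #5] limit_buy(price=101, qty=6): fills=none; bids=[#3:3@103 #5:6@101] asks=[-]
After op 7 [order #6] limit_buy(price=97, qty=7): fills=none; bids=[#3:3@103 #5:6@101 #6:7@97] asks=[-]
After op 8 [order #7] limit_sell(price=97, qty=6): fills=#3x#7:3@103 #5x#7:3@101; bids=[#5:3@101 #6:7@97] asks=[-]

Answer: bid=- ask=103
bid=- ask=103
bid=103 ask=-
bid=103 ask=-
bid=103 ask=-
bid=103 ask=-
bid=103 ask=-
bid=101 ask=-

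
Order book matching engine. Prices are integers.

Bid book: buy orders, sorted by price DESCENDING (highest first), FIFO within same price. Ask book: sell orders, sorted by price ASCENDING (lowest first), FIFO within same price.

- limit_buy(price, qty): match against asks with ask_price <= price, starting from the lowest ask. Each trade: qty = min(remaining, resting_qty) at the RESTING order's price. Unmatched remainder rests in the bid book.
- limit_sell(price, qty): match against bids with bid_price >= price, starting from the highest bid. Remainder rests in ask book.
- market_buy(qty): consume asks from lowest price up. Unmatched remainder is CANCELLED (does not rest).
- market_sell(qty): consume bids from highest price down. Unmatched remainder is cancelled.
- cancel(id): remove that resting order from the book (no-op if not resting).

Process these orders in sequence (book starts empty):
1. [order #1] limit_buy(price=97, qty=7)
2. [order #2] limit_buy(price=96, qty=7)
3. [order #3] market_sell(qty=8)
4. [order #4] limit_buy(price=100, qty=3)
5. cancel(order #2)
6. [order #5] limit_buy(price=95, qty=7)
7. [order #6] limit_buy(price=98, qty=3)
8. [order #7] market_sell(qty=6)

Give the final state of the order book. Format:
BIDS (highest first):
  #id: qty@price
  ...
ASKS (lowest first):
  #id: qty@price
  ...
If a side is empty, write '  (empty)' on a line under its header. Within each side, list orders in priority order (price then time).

After op 1 [order #1] limit_buy(price=97, qty=7): fills=none; bids=[#1:7@97] asks=[-]
After op 2 [order #2] limit_buy(price=96, qty=7): fills=none; bids=[#1:7@97 #2:7@96] asks=[-]
After op 3 [order #3] market_sell(qty=8): fills=#1x#3:7@97 #2x#3:1@96; bids=[#2:6@96] asks=[-]
After op 4 [order #4] limit_buy(price=100, qty=3): fills=none; bids=[#4:3@100 #2:6@96] asks=[-]
After op 5 cancel(order #2): fills=none; bids=[#4:3@100] asks=[-]
After op 6 [order #5] limit_buy(price=95, qty=7): fills=none; bids=[#4:3@100 #5:7@95] asks=[-]
After op 7 [order #6] limit_buy(price=98, qty=3): fills=none; bids=[#4:3@100 #6:3@98 #5:7@95] asks=[-]
After op 8 [order #7] market_sell(qty=6): fills=#4x#7:3@100 #6x#7:3@98; bids=[#5:7@95] asks=[-]

Answer: BIDS (highest first):
  #5: 7@95
ASKS (lowest first):
  (empty)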